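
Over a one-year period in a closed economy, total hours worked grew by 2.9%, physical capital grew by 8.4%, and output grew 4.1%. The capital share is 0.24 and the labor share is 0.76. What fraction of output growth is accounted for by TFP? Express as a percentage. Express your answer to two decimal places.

Labor's share = 1 − 0.24 = 0.76.
Physical capital: 0.24 × 8.4 = 2.016 pp.
Total hours worked: 0.76 × 2.9 = 2.204 pp.
TFP growth = 4.1 − 4.22 = -0.12%.
TFP share of growth = -0.12 / 4.1 × 100 = -2.9268%.

TFP accounted for -2.93% of growth.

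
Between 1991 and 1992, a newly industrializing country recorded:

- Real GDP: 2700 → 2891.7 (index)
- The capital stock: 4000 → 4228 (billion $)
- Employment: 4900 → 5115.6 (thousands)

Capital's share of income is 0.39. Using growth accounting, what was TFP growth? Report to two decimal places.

Real GDP growth = (2891.7 − 2700) / 2700 = 7.1%.
The capital stock growth = (4228 − 4000) / 4000 = 5.7%.
Employment growth = (5115.6 − 4900) / 4900 = 4.4%.
Labor's share = 1 − 0.39 = 0.61.
The capital stock: 0.39 × 5.7 = 2.223 pp.
Employment: 0.61 × 4.4 = 2.684 pp.
TFP growth = 7.1 − 4.907 = 2.193%.

2.19%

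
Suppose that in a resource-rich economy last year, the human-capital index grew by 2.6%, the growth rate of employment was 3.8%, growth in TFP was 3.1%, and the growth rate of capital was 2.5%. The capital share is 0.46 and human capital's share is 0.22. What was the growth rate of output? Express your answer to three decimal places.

6.038%

Labor's share = 1 − 0.46 − 0.22 = 0.32.
Capital: 0.46 × 2.5 = 1.15 pp.
The human-capital index: 0.22 × 2.6 = 0.572 pp.
Employment: 0.32 × 3.8 = 1.216 pp.
Output growth = 3.1 + 2.938 = 6.038%.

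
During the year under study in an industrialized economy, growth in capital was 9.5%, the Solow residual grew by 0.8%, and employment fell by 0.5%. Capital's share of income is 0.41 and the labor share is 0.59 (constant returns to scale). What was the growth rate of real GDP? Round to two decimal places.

Real GDP growth was 4.40%.

Labor's share = 1 − 0.41 = 0.59.
Capital: 0.41 × 9.5 = 3.895 pp.
Employment: 0.59 × (-0.5) = -0.295 pp.
Output growth = 0.8 + 3.6 = 4.4%.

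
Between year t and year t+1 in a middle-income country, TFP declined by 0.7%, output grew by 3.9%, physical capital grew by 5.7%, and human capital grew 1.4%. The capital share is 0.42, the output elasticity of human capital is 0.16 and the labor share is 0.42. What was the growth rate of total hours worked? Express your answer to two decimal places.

Labor's share = 1 − 0.42 − 0.16 = 0.42.
gY = gA + 0.42×5.7 + 0.16×1.4 + 0.42×g.
0.42×g = 3.9 + 0.7 − 2.618 = 1.982.
g = 1.982 / 0.42 = 4.719%.

4.72%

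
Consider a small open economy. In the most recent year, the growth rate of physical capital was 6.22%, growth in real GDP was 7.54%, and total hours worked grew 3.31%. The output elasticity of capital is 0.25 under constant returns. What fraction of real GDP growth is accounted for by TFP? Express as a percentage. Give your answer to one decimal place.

Labor's share = 1 − 0.25 = 0.75.
Physical capital: 0.25 × 6.22 = 1.555 pp.
Total hours worked: 0.75 × 3.31 = 2.4825 pp.
TFP growth = 7.54 − 4.0375 = 3.5025%.
TFP share of growth = 3.5025 / 7.54 × 100 = 46.452%.

46.5%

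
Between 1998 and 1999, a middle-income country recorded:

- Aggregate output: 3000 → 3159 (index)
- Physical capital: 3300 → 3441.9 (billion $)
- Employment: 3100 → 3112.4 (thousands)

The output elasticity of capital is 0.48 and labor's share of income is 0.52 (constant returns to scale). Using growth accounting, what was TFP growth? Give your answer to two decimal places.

Aggregate output growth = (3159 − 3000) / 3000 = 5.3%.
Physical capital growth = (3441.9 − 3300) / 3300 = 4.3%.
Employment growth = (3112.4 − 3100) / 3100 = 0.4%.
Labor's share = 1 − 0.48 = 0.52.
Physical capital: 0.48 × 4.3 = 2.064 pp.
Employment: 0.52 × 0.4 = 0.208 pp.
TFP growth = 5.3 − 2.272 = 3.028%.

TFP growth was 3.03%.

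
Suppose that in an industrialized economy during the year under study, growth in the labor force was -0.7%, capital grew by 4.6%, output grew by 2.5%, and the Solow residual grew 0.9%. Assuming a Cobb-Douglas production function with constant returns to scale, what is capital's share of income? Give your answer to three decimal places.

Capital's share of income is 0.434.

gY = gA + α·gK + (1−α)·gL, so gY − gA − gL = α(gK − gL).
2.5 − 0.9 + 0.7 = α × (4.6 − (-0.7)).
2.3 = 5.3 α, so α = 0.43396.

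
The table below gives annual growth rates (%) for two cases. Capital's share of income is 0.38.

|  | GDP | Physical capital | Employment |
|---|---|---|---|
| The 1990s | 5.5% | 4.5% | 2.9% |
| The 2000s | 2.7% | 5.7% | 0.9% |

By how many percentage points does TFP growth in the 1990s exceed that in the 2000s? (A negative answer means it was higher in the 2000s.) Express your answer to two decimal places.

2.02 percentage points

Labor's share = 1 − 0.38 = 0.62.
The 1990s: TFP = 5.5 − 1.71 − 1.798 = 1.992%.
The 2000s: TFP = 2.7 − 2.166 − 0.558 = -0.024%.
Difference = 1.992 − (-0.024) = 2.016 pp.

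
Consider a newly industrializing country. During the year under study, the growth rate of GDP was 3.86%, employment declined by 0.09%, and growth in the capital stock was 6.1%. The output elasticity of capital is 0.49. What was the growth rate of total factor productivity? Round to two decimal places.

Labor's share = 1 − 0.49 = 0.51.
The capital stock: 0.49 × 6.1 = 2.989 pp.
Employment: 0.51 × (-0.09) = -0.0459 pp.
TFP growth = 3.86 − 2.9431 = 0.9169%.

0.92%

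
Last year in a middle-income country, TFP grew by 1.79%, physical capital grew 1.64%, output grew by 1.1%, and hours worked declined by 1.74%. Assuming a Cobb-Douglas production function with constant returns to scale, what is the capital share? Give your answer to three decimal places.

gY = gA + α·gK + (1−α)·gL, so gY − gA − gL = α(gK − gL).
1.1 − 1.79 + 1.74 = α × (1.64 − (-1.74)).
1.05 = 3.38 α, so α = 0.31065.

The capital share is 0.311.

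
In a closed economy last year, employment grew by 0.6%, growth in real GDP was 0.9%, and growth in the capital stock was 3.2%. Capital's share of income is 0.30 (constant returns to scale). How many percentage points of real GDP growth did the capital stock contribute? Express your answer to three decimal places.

0.960 pp

Contribution = share × growth = 0.3 × 3.2 = 0.96 pp.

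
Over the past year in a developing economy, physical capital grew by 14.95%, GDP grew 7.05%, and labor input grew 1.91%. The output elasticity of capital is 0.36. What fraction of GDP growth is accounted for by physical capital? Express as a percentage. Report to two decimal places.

76.34%

Physical capital contributed 0.36 × 14.95 = 5.382 pp.
Share of growth = 5.382 / 7.05 × 100 = 76.3404%.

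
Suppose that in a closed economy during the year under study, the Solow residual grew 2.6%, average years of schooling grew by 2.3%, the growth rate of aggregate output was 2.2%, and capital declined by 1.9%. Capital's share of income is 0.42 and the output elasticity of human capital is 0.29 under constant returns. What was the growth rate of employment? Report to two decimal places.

Labor's share = 1 − 0.42 − 0.29 = 0.29.
gY = gA + 0.42×(-1.9) + 0.29×2.3 + 0.29×g.
0.29×g = 2.2 − 2.6 + 0.131 = -0.269.
g = -0.269 / 0.29 = -0.9276%.

-0.93%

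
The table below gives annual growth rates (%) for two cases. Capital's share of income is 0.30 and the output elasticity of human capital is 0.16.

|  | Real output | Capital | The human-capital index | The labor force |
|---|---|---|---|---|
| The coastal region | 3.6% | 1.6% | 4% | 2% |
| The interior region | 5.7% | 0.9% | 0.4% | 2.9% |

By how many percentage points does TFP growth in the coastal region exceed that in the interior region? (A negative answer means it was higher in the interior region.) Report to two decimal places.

Labor's share = 1 − 0.3 − 0.16 = 0.54.
The coastal region: TFP = 3.6 − 0.48 − 0.64 − 1.08 = 1.4%.
The interior region: TFP = 5.7 − 0.27 − 0.064 − 1.566 = 3.8%.
Difference = 1.4 − (3.8) = -2.4 pp.

-2.40 percentage points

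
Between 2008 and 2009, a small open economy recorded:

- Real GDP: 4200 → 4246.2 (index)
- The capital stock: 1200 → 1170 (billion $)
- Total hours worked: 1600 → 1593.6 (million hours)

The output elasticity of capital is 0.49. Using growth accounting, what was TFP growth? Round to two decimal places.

Real GDP growth = (4246.2 − 4200) / 4200 = 1.1%.
The capital stock growth = (1170 − 1200) / 1200 = -2.5%.
Total hours worked growth = (1593.6 − 1600) / 1600 = -0.4%.
Labor's share = 1 − 0.49 = 0.51.
The capital stock: 0.49 × (-2.5) = -1.225 pp.
Total hours worked: 0.51 × (-0.4) = -0.204 pp.
TFP growth = 1.1 + 1.429 = 2.529%.

2.53%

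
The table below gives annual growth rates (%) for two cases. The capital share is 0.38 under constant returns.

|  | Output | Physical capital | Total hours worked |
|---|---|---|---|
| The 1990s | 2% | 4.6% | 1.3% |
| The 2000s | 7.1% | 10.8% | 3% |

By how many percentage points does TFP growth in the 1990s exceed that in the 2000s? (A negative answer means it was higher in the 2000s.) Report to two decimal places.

Labor's share = 1 − 0.38 = 0.62.
The 1990s: TFP = 2 − 1.748 − 0.806 = -0.554%.
The 2000s: TFP = 7.1 − 4.104 − 1.86 = 1.136%.
Difference = -0.554 − (1.136) = -1.69 pp.

-1.69 percentage points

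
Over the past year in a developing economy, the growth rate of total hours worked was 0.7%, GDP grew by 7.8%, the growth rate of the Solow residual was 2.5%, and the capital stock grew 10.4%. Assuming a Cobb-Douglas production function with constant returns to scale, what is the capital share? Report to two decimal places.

gY = gA + α·gK + (1−α)·gL, so gY − gA − gL = α(gK − gL).
7.8 − 2.5 − 0.7 = α × (10.4 − 0.7).
4.6 = 9.7 α, so α = 0.4742.

The capital share is 0.47.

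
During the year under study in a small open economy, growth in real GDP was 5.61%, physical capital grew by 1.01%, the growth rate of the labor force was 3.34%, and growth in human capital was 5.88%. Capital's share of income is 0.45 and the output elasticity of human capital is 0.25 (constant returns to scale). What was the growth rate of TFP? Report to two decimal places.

TFP growth was 2.68%.

Labor's share = 1 − 0.45 − 0.25 = 0.3.
Physical capital: 0.45 × 1.01 = 0.4545 pp.
Human capital: 0.25 × 5.88 = 1.47 pp.
The labor force: 0.3 × 3.34 = 1.002 pp.
TFP growth = 5.61 − 2.9265 = 2.6835%.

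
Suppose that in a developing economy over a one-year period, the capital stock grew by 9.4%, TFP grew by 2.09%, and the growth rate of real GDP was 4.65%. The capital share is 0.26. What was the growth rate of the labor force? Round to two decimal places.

0.16%

Labor's share = 1 − 0.26 = 0.74.
gY = gA + 0.26×9.4 + 0.74×g.
0.74×g = 4.65 − 2.09 − 2.444 = 0.116.
g = 0.116 / 0.74 = 0.1568%.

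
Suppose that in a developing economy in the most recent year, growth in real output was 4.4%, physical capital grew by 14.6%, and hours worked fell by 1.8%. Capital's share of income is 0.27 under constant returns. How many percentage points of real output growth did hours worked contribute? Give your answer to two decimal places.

-1.31 pp

Labor's share = 1 − 0.27 = 0.73.
Contribution = share × growth = 0.73 × (-1.8) = -1.314 pp.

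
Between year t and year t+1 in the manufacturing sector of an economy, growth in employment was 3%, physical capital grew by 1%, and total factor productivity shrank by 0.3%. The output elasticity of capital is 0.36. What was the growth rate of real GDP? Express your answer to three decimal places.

1.980%

Labor's share = 1 − 0.36 = 0.64.
Physical capital: 0.36 × 1 = 0.36 pp.
Employment: 0.64 × 3 = 1.92 pp.
Output growth = -0.3 + 2.28 = 1.98%.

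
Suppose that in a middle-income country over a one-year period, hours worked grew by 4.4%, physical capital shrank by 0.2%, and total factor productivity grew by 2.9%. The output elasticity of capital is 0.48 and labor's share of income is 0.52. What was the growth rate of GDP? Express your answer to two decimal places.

Labor's share = 1 − 0.48 = 0.52.
Physical capital: 0.48 × (-0.2) = -0.096 pp.
Hours worked: 0.52 × 4.4 = 2.288 pp.
Output growth = 2.9 + 2.192 = 5.092%.

5.09%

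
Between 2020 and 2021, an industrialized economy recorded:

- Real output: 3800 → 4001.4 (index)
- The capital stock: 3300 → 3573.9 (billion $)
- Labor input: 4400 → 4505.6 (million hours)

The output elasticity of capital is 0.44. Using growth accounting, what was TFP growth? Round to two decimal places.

TFP growth was 0.30%.

Real output growth = (4001.4 − 3800) / 3800 = 5.3%.
The capital stock growth = (3573.9 − 3300) / 3300 = 8.3%.
Labor input growth = (4505.6 − 4400) / 4400 = 2.4%.
Labor's share = 1 − 0.44 = 0.56.
The capital stock: 0.44 × 8.3 = 3.652 pp.
Labor input: 0.56 × 2.4 = 1.344 pp.
TFP growth = 5.3 − 4.996 = 0.304%.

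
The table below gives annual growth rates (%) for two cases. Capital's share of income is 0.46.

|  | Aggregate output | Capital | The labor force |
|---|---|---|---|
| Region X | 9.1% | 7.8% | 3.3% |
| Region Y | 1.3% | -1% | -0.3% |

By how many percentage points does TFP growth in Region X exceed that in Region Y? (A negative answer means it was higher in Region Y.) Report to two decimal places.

Labor's share = 1 − 0.46 = 0.54.
Region X: TFP = 9.1 − 3.588 − 1.782 = 3.73%.
Region Y: TFP = 1.3 + 0.46 + 0.162 = 1.922%.
Difference = 3.73 − (1.922) = 1.808 pp.

1.81 percentage points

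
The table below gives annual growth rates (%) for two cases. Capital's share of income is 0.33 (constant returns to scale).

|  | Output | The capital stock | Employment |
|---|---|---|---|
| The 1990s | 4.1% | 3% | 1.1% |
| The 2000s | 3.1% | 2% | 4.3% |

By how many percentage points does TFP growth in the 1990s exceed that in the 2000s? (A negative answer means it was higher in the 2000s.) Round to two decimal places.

Labor's share = 1 − 0.33 = 0.67.
The 1990s: TFP = 4.1 − 0.99 − 0.737 = 2.373%.
The 2000s: TFP = 3.1 − 0.66 − 2.881 = -0.441%.
Difference = 2.373 − (-0.441) = 2.814 pp.

2.81 percentage points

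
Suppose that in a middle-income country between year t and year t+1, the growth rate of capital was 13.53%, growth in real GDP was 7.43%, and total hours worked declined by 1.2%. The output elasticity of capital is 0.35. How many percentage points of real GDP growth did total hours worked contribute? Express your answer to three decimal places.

-0.780 pp

Labor's share = 1 − 0.35 = 0.65.
Contribution = share × growth = 0.65 × (-1.2) = -0.78 pp.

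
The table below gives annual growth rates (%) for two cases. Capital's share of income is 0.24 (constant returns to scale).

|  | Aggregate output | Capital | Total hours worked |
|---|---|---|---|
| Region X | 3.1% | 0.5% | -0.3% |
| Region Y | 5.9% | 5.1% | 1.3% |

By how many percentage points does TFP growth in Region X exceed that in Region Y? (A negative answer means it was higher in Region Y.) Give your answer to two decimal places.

Labor's share = 1 − 0.24 = 0.76.
Region X: TFP = 3.1 − 0.12 + 0.228 = 3.208%.
Region Y: TFP = 5.9 − 1.224 − 0.988 = 3.688%.
Difference = 3.208 − (3.688) = -0.48 pp.

-0.48 percentage points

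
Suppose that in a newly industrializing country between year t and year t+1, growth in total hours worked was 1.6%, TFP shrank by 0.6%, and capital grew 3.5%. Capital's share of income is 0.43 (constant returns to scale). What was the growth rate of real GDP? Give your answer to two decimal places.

Labor's share = 1 − 0.43 = 0.57.
Capital: 0.43 × 3.5 = 1.505 pp.
Total hours worked: 0.57 × 1.6 = 0.912 pp.
Output growth = -0.6 + 2.417 = 1.817%.

1.82%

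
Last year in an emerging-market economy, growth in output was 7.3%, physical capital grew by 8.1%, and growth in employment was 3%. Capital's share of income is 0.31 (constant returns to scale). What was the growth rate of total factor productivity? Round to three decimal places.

Labor's share = 1 − 0.31 = 0.69.
Physical capital: 0.31 × 8.1 = 2.511 pp.
Employment: 0.69 × 3 = 2.07 pp.
TFP growth = 7.3 − 4.581 = 2.719%.

Total factor productivity grew 2.719%.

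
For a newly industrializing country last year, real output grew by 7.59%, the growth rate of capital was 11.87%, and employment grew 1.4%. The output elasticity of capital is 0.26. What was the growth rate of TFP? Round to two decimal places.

Labor's share = 1 − 0.26 = 0.74.
Capital: 0.26 × 11.87 = 3.0862 pp.
Employment: 0.74 × 1.4 = 1.036 pp.
TFP growth = 7.59 − 4.1222 = 3.4678%.

TFP grew 3.47%.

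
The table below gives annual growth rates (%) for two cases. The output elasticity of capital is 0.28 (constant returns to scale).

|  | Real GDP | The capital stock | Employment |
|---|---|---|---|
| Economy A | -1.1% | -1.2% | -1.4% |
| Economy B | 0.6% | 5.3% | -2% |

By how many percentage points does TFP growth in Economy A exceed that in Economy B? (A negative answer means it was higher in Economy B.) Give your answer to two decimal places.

-0.31 percentage points

Labor's share = 1 − 0.28 = 0.72.
Economy A: TFP = -1.1 + 0.336 + 1.008 = 0.244%.
Economy B: TFP = 0.6 − 1.484 + 1.44 = 0.556%.
Difference = 0.244 − (0.556) = -0.312 pp.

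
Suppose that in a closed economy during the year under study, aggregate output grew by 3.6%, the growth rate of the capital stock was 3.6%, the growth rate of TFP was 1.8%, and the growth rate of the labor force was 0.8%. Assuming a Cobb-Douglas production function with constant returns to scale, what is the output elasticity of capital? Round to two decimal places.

gY = gA + α·gK + (1−α)·gL, so gY − gA − gL = α(gK − gL).
3.6 − 1.8 − 0.8 = α × (3.6 − 0.8).
1 = 2.8 α, so α = 0.3571.

0.36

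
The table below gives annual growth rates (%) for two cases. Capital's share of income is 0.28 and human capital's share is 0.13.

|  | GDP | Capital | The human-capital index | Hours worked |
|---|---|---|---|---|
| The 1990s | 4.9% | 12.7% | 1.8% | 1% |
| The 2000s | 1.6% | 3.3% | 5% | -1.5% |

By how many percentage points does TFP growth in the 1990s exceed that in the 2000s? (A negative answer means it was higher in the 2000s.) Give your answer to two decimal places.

-0.39 percentage points

Labor's share = 1 − 0.28 − 0.13 = 0.59.
The 1990s: TFP = 4.9 − 3.556 − 0.234 − 0.59 = 0.52%.
The 2000s: TFP = 1.6 − 0.924 − 0.65 + 0.885 = 0.911%.
Difference = 0.52 − (0.911) = -0.391 pp.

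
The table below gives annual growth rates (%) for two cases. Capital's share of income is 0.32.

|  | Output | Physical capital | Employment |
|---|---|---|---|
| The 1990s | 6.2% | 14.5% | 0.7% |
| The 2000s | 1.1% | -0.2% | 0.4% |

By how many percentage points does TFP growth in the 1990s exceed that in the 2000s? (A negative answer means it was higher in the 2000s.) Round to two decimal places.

0.19 percentage points

Labor's share = 1 − 0.32 = 0.68.
The 1990s: TFP = 6.2 − 4.64 − 0.476 = 1.084%.
The 2000s: TFP = 1.1 + 0.064 − 0.272 = 0.892%.
Difference = 1.084 − (0.892) = 0.192 pp.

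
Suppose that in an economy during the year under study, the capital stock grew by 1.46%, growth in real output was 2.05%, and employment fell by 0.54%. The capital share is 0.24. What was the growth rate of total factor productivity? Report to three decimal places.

Labor's share = 1 − 0.24 = 0.76.
The capital stock: 0.24 × 1.46 = 0.3504 pp.
Employment: 0.76 × (-0.54) = -0.4104 pp.
TFP growth = 2.05 + 0.06 = 2.11%.

2.110%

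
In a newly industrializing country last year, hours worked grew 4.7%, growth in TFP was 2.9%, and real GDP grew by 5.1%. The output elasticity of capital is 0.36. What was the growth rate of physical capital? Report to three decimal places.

-2.244%

Labor's share = 1 − 0.36 = 0.64.
gY = gA + 0.64×4.7 + 0.36×g.
0.36×g = 5.1 − 2.9 − 3.008 = -0.808.
g = -0.808 / 0.36 = -2.24444%.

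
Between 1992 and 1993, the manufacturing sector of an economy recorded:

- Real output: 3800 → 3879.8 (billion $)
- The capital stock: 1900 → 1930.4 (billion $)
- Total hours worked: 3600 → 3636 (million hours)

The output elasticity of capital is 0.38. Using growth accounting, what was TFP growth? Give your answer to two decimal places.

Real output growth = (3879.8 − 3800) / 3800 = 2.1%.
The capital stock growth = (1930.4 − 1900) / 1900 = 1.6%.
Total hours worked growth = (3636 − 3600) / 3600 = 1%.
Labor's share = 1 − 0.38 = 0.62.
The capital stock: 0.38 × 1.6 = 0.608 pp.
Total hours worked: 0.62 × 1 = 0.62 pp.
TFP growth = 2.1 − 1.228 = 0.872%.

0.87%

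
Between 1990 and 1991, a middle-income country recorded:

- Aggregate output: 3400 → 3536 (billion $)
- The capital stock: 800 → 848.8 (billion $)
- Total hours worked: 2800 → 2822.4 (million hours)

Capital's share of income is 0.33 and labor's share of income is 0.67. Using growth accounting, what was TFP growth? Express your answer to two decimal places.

1.45%

Aggregate output growth = (3536 − 3400) / 3400 = 4%.
The capital stock growth = (848.8 − 800) / 800 = 6.1%.
Total hours worked growth = (2822.4 − 2800) / 2800 = 0.8%.
Labor's share = 1 − 0.33 = 0.67.
The capital stock: 0.33 × 6.1 = 2.013 pp.
Total hours worked: 0.67 × 0.8 = 0.536 pp.
TFP growth = 4 − 2.549 = 1.451%.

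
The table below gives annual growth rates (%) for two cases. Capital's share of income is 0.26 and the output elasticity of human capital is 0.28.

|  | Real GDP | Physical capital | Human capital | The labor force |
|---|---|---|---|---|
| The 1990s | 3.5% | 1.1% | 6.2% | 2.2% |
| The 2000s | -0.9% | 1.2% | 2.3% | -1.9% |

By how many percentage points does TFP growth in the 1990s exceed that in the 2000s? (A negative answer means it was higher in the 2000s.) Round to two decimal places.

Labor's share = 1 − 0.26 − 0.28 = 0.46.
The 1990s: TFP = 3.5 − 0.286 − 1.736 − 1.012 = 0.466%.
The 2000s: TFP = -0.9 − 0.312 − 0.644 + 0.874 = -0.982%.
Difference = 0.466 − (-0.982) = 1.448 pp.

1.45 percentage points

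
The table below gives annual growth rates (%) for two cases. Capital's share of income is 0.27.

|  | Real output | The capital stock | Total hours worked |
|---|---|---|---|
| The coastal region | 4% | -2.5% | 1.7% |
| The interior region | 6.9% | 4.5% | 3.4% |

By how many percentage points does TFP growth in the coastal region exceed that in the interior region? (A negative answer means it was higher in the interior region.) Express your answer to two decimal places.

0.23 percentage points

Labor's share = 1 − 0.27 = 0.73.
The coastal region: TFP = 4 + 0.675 − 1.241 = 3.434%.
The interior region: TFP = 6.9 − 1.215 − 2.482 = 3.203%.
Difference = 3.434 − (3.203) = 0.231 pp.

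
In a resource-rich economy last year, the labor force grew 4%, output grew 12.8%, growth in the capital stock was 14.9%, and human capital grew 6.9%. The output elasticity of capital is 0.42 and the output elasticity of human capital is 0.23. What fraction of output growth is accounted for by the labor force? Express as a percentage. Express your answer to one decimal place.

Labor's share = 1 − 0.42 − 0.23 = 0.35.
The labor force contributed 0.35 × 4 = 1.4 pp.
Share of growth = 1.4 / 12.8 × 100 = 10.938%.

The labor force accounted for 10.9% of growth.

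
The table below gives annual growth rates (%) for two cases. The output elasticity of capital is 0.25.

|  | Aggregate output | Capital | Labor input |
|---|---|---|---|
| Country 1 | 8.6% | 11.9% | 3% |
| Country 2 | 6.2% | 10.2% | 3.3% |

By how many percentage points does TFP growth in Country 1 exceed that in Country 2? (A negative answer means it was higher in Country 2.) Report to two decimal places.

2.20 percentage points

Labor's share = 1 − 0.25 = 0.75.
Country 1: TFP = 8.6 − 2.975 − 2.25 = 3.375%.
Country 2: TFP = 6.2 − 2.55 − 2.475 = 1.175%.
Difference = 3.375 − (1.175) = 2.2 pp.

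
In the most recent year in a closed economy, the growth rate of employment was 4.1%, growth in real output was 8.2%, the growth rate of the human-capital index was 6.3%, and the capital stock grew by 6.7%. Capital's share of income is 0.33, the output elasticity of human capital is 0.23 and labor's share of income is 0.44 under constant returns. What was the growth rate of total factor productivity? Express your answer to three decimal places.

2.736%

Labor's share = 1 − 0.33 − 0.23 = 0.44.
The capital stock: 0.33 × 6.7 = 2.211 pp.
The human-capital index: 0.23 × 6.3 = 1.449 pp.
Employment: 0.44 × 4.1 = 1.804 pp.
TFP growth = 8.2 − 5.464 = 2.736%.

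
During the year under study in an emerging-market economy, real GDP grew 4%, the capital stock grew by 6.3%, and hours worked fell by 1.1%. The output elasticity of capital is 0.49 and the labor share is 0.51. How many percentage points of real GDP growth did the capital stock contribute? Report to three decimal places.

Contribution = share × growth = 0.49 × 6.3 = 3.087 pp.

3.087 percentage points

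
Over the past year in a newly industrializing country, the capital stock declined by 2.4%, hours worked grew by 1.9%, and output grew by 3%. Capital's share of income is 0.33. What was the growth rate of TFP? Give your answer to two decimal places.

TFP growth was 2.52%.

Labor's share = 1 − 0.33 = 0.67.
The capital stock: 0.33 × (-2.4) = -0.792 pp.
Hours worked: 0.67 × 1.9 = 1.273 pp.
TFP growth = 3 − 0.481 = 2.519%.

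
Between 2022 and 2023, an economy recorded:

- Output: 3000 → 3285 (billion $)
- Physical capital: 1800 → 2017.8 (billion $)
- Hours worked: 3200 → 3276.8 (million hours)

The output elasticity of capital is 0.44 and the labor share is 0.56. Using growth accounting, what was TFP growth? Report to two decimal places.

2.83%

Output growth = (3285 − 3000) / 3000 = 9.5%.
Physical capital growth = (2017.8 − 1800) / 1800 = 12.1%.
Hours worked growth = (3276.8 − 3200) / 3200 = 2.4%.
Labor's share = 1 − 0.44 = 0.56.
Physical capital: 0.44 × 12.1 = 5.324 pp.
Hours worked: 0.56 × 2.4 = 1.344 pp.
TFP growth = 9.5 − 6.668 = 2.832%.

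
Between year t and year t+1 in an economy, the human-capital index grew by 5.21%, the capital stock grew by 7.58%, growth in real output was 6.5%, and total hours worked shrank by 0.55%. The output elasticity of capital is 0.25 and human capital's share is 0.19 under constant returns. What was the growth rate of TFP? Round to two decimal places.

Labor's share = 1 − 0.25 − 0.19 = 0.56.
The capital stock: 0.25 × 7.58 = 1.895 pp.
The human-capital index: 0.19 × 5.21 = 0.9899 pp.
Total hours worked: 0.56 × (-0.55) = -0.308 pp.
TFP growth = 6.5 − 2.5769 = 3.9231%.

3.92%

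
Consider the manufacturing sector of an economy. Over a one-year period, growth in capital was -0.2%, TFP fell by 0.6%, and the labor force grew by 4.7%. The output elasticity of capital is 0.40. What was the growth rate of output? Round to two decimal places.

Output growth was 2.14%.

Labor's share = 1 − 0.4 = 0.6.
Capital: 0.4 × (-0.2) = -0.08 pp.
The labor force: 0.6 × 4.7 = 2.82 pp.
Output growth = -0.6 + 2.74 = 2.14%.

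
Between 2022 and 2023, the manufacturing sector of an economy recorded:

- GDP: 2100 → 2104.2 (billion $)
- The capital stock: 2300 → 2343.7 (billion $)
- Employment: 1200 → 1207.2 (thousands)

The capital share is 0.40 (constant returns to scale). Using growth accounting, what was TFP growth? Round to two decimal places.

-0.92%

GDP growth = (2104.2 − 2100) / 2100 = 0.2%.
The capital stock growth = (2343.7 − 2300) / 2300 = 1.9%.
Employment growth = (1207.2 − 1200) / 1200 = 0.6%.
Labor's share = 1 − 0.4 = 0.6.
The capital stock: 0.4 × 1.9 = 0.76 pp.
Employment: 0.6 × 0.6 = 0.36 pp.
TFP growth = 0.2 − 1.12 = -0.92%.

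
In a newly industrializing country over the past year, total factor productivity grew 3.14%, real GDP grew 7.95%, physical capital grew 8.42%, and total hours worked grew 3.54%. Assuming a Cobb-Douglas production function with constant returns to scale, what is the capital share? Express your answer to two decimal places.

0.26

gY = gA + α·gK + (1−α)·gL, so gY − gA − gL = α(gK − gL).
7.95 − 3.14 − 3.54 = α × (8.42 − 3.54).
1.27 = 4.88 α, so α = 0.2602.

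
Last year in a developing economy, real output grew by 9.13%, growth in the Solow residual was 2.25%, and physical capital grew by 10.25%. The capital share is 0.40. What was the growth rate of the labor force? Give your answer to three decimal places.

The labor force growth was 4.633%.

Labor's share = 1 − 0.4 = 0.6.
gY = gA + 0.4×10.25 + 0.6×g.
0.6×g = 9.13 − 2.25 − 4.1 = 2.78.
g = 2.78 / 0.6 = 4.63333%.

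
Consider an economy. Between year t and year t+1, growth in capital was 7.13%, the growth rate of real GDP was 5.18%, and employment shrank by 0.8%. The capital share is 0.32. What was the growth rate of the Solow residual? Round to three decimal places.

3.442%

Labor's share = 1 − 0.32 = 0.68.
Capital: 0.32 × 7.13 = 2.2816 pp.
Employment: 0.68 × (-0.8) = -0.544 pp.
TFP growth = 5.18 − 1.7376 = 3.4424%.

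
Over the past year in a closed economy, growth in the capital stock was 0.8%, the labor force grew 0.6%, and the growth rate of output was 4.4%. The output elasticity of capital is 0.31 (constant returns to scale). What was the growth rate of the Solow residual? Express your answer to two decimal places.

The Solow residual grew 3.74%.

Labor's share = 1 − 0.31 = 0.69.
The capital stock: 0.31 × 0.8 = 0.248 pp.
The labor force: 0.69 × 0.6 = 0.414 pp.
TFP growth = 4.4 − 0.662 = 3.738%.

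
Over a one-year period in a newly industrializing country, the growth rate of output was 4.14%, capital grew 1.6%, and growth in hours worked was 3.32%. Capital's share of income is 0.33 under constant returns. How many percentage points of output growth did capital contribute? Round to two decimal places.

Contribution = share × growth = 0.33 × 1.6 = 0.528 pp.

0.53 percentage points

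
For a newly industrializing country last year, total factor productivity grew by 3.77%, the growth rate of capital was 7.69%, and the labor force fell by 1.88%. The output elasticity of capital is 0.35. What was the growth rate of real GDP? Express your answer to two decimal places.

Labor's share = 1 − 0.35 = 0.65.
Capital: 0.35 × 7.69 = 2.6915 pp.
The labor force: 0.65 × (-1.88) = -1.222 pp.
Output growth = 3.77 + 1.4695 = 5.2395%.

Real GDP growth was 5.24%.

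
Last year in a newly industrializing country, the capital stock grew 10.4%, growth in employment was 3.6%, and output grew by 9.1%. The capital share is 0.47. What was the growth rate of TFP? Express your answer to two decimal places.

TFP grew 2.30%.

Labor's share = 1 − 0.47 = 0.53.
The capital stock: 0.47 × 10.4 = 4.888 pp.
Employment: 0.53 × 3.6 = 1.908 pp.
TFP growth = 9.1 − 6.796 = 2.304%.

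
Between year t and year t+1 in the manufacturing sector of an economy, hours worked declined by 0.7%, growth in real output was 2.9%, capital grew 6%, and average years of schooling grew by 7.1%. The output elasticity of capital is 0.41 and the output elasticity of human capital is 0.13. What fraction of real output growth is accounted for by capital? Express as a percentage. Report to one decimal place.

Capital contributed 0.41 × 6 = 2.46 pp.
Share of growth = 2.46 / 2.9 × 100 = 84.828%.

84.8%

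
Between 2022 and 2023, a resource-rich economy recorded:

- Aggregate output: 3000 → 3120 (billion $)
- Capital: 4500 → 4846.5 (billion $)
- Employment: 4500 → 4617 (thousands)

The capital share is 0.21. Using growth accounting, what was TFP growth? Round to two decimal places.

0.33%

Aggregate output growth = (3120 − 3000) / 3000 = 4%.
Capital growth = (4846.5 − 4500) / 4500 = 7.7%.
Employment growth = (4617 − 4500) / 4500 = 2.6%.
Labor's share = 1 − 0.21 = 0.79.
Capital: 0.21 × 7.7 = 1.617 pp.
Employment: 0.79 × 2.6 = 2.054 pp.
TFP growth = 4 − 3.671 = 0.329%.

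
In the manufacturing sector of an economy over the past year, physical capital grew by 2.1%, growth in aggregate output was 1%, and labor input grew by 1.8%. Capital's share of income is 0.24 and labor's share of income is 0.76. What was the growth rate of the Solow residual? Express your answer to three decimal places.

-0.872%

Labor's share = 1 − 0.24 = 0.76.
Physical capital: 0.24 × 2.1 = 0.504 pp.
Labor input: 0.76 × 1.8 = 1.368 pp.
TFP growth = 1 − 1.872 = -0.872%.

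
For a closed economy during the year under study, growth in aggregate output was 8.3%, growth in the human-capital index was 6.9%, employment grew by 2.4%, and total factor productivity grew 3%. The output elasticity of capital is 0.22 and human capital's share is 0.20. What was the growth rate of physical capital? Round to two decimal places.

Labor's share = 1 − 0.22 − 0.2 = 0.58.
gY = gA + 0.2×6.9 + 0.58×2.4 + 0.22×g.
0.22×g = 8.3 − 3 − 2.772 = 2.528.
g = 2.528 / 0.22 = 11.4909%.

Physical capital growth was 11.49%.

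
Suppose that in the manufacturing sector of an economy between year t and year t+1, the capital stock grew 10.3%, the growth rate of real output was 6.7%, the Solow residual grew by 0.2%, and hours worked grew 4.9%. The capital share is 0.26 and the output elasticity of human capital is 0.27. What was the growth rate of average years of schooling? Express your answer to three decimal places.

Average years of schooling grew 5.626%.

Labor's share = 1 − 0.26 − 0.27 = 0.47.
gY = gA + 0.26×10.3 + 0.47×4.9 + 0.27×g.
0.27×g = 6.7 − 0.2 − 4.981 = 1.519.
g = 1.519 / 0.27 = 5.62593%.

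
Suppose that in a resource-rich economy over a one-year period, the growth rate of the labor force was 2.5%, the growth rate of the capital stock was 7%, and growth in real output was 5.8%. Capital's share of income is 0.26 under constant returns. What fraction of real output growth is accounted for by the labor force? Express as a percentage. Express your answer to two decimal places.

31.90%

Labor's share = 1 − 0.26 = 0.74.
The labor force contributed 0.74 × 2.5 = 1.85 pp.
Share of growth = 1.85 / 5.8 × 100 = 31.8966%.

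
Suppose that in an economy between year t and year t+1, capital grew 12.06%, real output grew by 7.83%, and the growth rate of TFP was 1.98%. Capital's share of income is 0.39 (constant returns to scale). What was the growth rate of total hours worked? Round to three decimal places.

Labor's share = 1 − 0.39 = 0.61.
gY = gA + 0.39×12.06 + 0.61×g.
0.61×g = 7.83 − 1.98 − 4.7034 = 1.1466.
g = 1.1466 / 0.61 = 1.87967%.

Total hours worked growth was 1.880%.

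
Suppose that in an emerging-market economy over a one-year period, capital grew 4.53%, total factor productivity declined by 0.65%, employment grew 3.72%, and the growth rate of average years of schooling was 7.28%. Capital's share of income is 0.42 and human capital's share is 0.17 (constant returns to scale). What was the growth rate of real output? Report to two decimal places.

4.02%

Labor's share = 1 − 0.42 − 0.17 = 0.41.
Capital: 0.42 × 4.53 = 1.9026 pp.
Average years of schooling: 0.17 × 7.28 = 1.2376 pp.
Employment: 0.41 × 3.72 = 1.5252 pp.
Output growth = -0.65 + 4.6654 = 4.0154%.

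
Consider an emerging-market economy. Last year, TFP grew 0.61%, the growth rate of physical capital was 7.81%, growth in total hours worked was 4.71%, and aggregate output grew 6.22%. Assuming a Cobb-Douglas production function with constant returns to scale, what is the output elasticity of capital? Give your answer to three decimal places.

gY = gA + α·gK + (1−α)·gL, so gY − gA − gL = α(gK − gL).
6.22 − 0.61 − 4.71 = α × (7.81 − 4.71).
0.9 = 3.1 α, so α = 0.29032.

α = 0.290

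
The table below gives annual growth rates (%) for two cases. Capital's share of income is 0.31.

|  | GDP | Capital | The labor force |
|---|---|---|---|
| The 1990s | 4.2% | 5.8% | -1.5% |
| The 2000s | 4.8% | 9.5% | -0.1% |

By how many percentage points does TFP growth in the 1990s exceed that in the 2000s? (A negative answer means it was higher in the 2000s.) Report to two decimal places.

Labor's share = 1 − 0.31 = 0.69.
The 1990s: TFP = 4.2 − 1.798 + 1.035 = 3.437%.
The 2000s: TFP = 4.8 − 2.945 + 0.069 = 1.924%.
Difference = 3.437 − (1.924) = 1.513 pp.

1.51 percentage points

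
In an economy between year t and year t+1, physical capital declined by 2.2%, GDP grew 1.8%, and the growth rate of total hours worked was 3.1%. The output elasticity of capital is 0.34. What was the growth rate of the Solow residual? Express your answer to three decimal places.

0.502%

Labor's share = 1 − 0.34 = 0.66.
Physical capital: 0.34 × (-2.2) = -0.748 pp.
Total hours worked: 0.66 × 3.1 = 2.046 pp.
TFP growth = 1.8 − 1.298 = 0.502%.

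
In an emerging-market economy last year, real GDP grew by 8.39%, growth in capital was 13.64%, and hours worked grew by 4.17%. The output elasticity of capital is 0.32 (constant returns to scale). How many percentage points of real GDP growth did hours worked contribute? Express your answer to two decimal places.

2.84 percentage points

Labor's share = 1 − 0.32 = 0.68.
Contribution = share × growth = 0.68 × 4.17 = 2.8356 pp.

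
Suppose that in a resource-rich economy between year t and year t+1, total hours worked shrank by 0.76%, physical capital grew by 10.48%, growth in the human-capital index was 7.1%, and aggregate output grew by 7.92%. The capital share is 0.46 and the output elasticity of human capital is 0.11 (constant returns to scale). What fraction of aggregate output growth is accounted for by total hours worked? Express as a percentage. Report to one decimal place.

-4.1%

Labor's share = 1 − 0.46 − 0.11 = 0.43.
Total hours worked contributed 0.43 × (-0.76) = -0.3268 pp.
Share of growth = -0.3268 / 7.92 × 100 = -4.126%.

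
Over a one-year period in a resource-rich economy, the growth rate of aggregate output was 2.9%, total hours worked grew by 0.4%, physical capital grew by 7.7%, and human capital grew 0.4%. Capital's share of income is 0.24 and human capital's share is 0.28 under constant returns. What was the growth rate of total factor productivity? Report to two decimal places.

0.75%

Labor's share = 1 − 0.24 − 0.28 = 0.48.
Physical capital: 0.24 × 7.7 = 1.848 pp.
Human capital: 0.28 × 0.4 = 0.112 pp.
Total hours worked: 0.48 × 0.4 = 0.192 pp.
TFP growth = 2.9 − 2.152 = 0.748%.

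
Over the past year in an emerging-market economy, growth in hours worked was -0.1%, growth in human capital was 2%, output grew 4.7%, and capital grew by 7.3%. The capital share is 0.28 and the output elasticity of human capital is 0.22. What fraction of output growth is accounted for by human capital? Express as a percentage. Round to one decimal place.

Human capital accounted for 9.4% of growth.

Human capital contributed 0.22 × 2 = 0.44 pp.
Share of growth = 0.44 / 4.7 × 100 = 9.362%.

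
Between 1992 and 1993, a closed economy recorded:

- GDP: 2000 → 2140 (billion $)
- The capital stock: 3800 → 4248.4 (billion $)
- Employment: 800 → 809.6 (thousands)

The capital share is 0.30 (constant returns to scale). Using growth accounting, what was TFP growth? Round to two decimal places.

GDP growth = (2140 − 2000) / 2000 = 7%.
The capital stock growth = (4248.4 − 3800) / 3800 = 11.8%.
Employment growth = (809.6 − 800) / 800 = 1.2%.
Labor's share = 1 − 0.3 = 0.7.
The capital stock: 0.3 × 11.8 = 3.54 pp.
Employment: 0.7 × 1.2 = 0.84 pp.
TFP growth = 7 − 4.38 = 2.62%.

TFP grew 2.62%.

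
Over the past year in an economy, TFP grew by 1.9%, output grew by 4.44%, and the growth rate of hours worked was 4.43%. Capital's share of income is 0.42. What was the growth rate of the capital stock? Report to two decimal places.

-0.07%

Labor's share = 1 − 0.42 = 0.58.
gY = gA + 0.58×4.43 + 0.42×g.
0.42×g = 4.44 − 1.9 − 2.5694 = -0.0294.
g = -0.0294 / 0.42 = -0.07%.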